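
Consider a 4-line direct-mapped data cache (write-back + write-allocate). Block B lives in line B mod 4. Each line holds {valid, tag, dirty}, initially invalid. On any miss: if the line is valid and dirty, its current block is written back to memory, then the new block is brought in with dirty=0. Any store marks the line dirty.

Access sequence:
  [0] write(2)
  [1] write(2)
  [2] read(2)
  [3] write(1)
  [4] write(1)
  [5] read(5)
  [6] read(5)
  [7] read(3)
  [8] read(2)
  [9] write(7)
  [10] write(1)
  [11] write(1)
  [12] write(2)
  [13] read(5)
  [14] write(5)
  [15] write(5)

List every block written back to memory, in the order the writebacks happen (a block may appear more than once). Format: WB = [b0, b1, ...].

  0 | W B2 → L2 miss [D]
  1 | W B2 → L2 hit [D]
  2 | R B2 → L2 hit [D]
  3 | W B1 → L1 miss [D]
  4 | W B1 → L1 hit [D]
  5 | R B5 → L1 miss wb→B1 [-]
  6 | R B5 → L1 hit [-]
  7 | R B3 → L3 miss [-]
  8 | R B2 → L2 hit [D]
  9 | W B7 → L3 miss [D]
  10 | W B1 → L1 miss [D]
  11 | W B1 → L1 hit [D]
  12 | W B2 → L2 hit [D]
  13 | R B5 → L1 miss wb→B1 [-]
  14 | W B5 → L1 hit [D]
  15 | W B5 → L1 hit [D]

WB = [1, 1]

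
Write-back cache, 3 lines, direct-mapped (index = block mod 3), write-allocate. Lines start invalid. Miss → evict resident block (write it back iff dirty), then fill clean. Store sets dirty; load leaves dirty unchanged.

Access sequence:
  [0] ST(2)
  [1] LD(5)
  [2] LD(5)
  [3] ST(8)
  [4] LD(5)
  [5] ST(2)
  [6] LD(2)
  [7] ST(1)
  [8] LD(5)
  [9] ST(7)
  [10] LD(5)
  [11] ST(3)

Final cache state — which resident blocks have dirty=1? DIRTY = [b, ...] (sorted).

0: W B2 -> L2 miss  d=D]
1: R B5 -> L2 miss wb->B2  d=-]
2: R B5 -> L2 hit  d=-]
3: W B8 -> L2 miss  d=D]
4: R B5 -> L2 miss wb->B8  d=-]
5: W B2 -> L2 miss  d=D]
6: R B2 -> L2 hit  d=D]
7: W B1 -> L1 miss  d=D]
8: R B5 -> L2 miss wb->B2  d=-]
9: W B7 -> L1 miss wb->B1  d=D]
10: R B5 -> L2 hit  d=-]
11: W B3 -> L0 miss  d=D]

DIRTY = [3, 7]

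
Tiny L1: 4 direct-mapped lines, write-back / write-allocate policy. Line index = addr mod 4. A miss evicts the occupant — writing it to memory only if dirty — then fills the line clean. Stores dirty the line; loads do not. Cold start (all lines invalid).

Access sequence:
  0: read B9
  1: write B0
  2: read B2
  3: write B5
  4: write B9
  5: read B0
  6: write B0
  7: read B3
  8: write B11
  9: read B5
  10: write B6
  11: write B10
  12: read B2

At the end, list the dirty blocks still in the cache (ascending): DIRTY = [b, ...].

  0 | R B9 → L1 miss [-]
  1 | W B0 → L0 miss [D]
  2 | R B2 → L2 miss [-]
  3 | W B5 → L1 miss [D]
  4 | W B9 → L1 miss wb→B5 [D]
  5 | R B0 → L0 hit [D]
  6 | W B0 → L0 hit [D]
  7 | R B3 → L3 miss [-]
  8 | W B11 → L3 miss [D]
  9 | R B5 → L1 miss wb→B9 [-]
  10 | W B6 → L2 miss [D]
  11 | W B10 → L2 miss wb→B6 [D]
  12 | R B2 → L2 miss wb→B10 [-]

DIRTY = [0, 11]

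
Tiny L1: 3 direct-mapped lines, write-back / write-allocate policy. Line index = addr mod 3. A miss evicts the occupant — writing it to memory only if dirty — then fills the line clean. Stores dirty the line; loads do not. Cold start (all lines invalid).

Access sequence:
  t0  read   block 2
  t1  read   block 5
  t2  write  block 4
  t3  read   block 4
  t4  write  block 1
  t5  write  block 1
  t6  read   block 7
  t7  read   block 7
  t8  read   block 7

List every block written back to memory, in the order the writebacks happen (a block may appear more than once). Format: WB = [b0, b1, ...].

  0 | R B2 → L2 miss [-]
  1 | R B5 → L2 miss [-]
  2 | W B4 → L1 miss [D]
  3 | R B4 → L1 hit [D]
  4 | W B1 → L1 miss wb→B4 [D]
  5 | W B1 → L1 hit [D]
  6 | R B7 → L1 miss wb→B1 [-]
  7 | R B7 → L1 hit [-]
  8 | R B7 → L1 hit [-]

WB = [4, 1]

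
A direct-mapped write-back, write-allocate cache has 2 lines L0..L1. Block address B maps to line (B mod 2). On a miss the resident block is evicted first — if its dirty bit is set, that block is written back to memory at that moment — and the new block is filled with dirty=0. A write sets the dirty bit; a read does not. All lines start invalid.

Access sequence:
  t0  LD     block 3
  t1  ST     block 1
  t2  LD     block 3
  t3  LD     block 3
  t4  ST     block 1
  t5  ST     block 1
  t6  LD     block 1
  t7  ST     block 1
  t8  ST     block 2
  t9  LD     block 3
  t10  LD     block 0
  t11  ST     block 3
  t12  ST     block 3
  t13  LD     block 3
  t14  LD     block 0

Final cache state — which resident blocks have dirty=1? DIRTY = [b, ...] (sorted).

0: R B3 → L1 miss [-]
1: W B1 → L1 miss [D]
2: R B3 → L1 miss wb→B1 [-]
3: R B3 → L1 hit [-]
4: W B1 → L1 miss [D]
5: W B1 → L1 hit [D]
6: R B1 → L1 hit [D]
7: W B1 → L1 hit [D]
8: W B2 → L0 miss [D]
9: R B3 → L1 miss wb→B1 [-]
10: R B0 → L0 miss wb→B2 [-]
11: W B3 → L1 hit [D]
12: W B3 → L1 hit [D]
13: R B3 → L1 hit [D]
14: R B0 → L0 hit [-]

DIRTY = [3]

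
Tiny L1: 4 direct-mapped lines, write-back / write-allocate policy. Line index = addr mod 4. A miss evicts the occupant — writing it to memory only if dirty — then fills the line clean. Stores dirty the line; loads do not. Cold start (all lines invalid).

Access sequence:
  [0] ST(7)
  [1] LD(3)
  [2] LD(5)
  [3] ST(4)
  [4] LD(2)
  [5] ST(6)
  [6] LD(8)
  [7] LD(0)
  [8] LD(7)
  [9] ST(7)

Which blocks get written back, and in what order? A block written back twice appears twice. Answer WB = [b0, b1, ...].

0: W B7 -> L3 miss  d=D]
1: R B3 -> L3 miss wb->B7  d=-]
2: R B5 -> L1 miss  d=-]
3: W B4 -> L0 miss  d=D]
4: R B2 -> L2 miss  d=-]
5: W B6 -> L2 miss  d=D]
6: R B8 -> L0 miss wb->B4  d=-]
7: R B0 -> L0 miss  d=-]
8: R B7 -> L3 miss  d=-]
9: W B7 -> L3 hit  d=D]

WB = [7, 4]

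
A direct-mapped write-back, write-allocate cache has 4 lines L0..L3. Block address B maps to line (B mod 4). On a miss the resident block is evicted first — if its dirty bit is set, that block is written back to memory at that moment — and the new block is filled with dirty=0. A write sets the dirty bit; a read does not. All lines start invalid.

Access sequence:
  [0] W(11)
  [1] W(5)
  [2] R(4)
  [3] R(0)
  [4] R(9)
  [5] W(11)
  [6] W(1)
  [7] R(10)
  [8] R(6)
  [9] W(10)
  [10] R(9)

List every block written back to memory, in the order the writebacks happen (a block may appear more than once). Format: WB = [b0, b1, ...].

0: W B11 → L3 miss [D]
1: W B5 → L1 miss [D]
2: R B4 → L0 miss [-]
3: R B0 → L0 miss [-]
4: R B9 → L1 miss wb→B5 [-]
5: W B11 → L3 hit [D]
6: W B1 → L1 miss [D]
7: R B10 → L2 miss [-]
8: R B6 → L2 miss [-]
9: W B10 → L2 miss [D]
10: R B9 → L1 miss wb→B1 [-]

WB = [5, 1]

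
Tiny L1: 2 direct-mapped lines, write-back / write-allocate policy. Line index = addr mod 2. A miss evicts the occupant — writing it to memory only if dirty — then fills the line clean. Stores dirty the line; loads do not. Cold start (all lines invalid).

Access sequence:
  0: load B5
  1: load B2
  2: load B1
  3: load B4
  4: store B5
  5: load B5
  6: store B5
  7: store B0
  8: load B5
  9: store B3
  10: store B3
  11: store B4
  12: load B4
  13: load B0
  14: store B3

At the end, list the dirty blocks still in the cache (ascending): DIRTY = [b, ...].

0: R B5 -> L1 miss  d=-]
1: R B2 -> L0 miss  d=-]
2: R B1 -> L1 miss  d=-]
3: R B4 -> L0 miss  d=-]
4: W B5 -> L1 miss  d=D]
5: R B5 -> L1 hit  d=D]
6: W B5 -> L1 hit  d=D]
7: W B0 -> L0 miss  d=D]
8: R B5 -> L1 hit  d=D]
9: W B3 -> L1 miss wb->B5  d=D]
10: W B3 -> L1 hit  d=D]
11: W B4 -> L0 miss wb->B0  d=D]
12: R B4 -> L0 hit  d=D]
13: R B0 -> L0 miss wb->B4  d=-]
14: W B3 -> L1 hit  d=D]

DIRTY = [3]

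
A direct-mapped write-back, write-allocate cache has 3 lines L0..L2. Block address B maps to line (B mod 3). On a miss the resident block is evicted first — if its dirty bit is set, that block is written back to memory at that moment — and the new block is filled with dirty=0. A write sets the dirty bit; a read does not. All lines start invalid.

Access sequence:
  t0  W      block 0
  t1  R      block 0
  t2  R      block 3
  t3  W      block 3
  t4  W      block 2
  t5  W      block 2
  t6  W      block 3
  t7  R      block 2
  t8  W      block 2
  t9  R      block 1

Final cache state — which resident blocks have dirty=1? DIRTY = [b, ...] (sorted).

DIRTY = [2, 3]

0: W B0 → L0 miss [D]
1: R B0 → L0 hit [D]
2: R B3 → L0 miss wb→B0 [-]
3: W B3 → L0 hit [D]
4: W B2 → L2 miss [D]
5: W B2 → L2 hit [D]
6: W B3 → L0 hit [D]
7: R B2 → L2 hit [D]
8: W B2 → L2 hit [D]
9: R B1 → L1 miss [-]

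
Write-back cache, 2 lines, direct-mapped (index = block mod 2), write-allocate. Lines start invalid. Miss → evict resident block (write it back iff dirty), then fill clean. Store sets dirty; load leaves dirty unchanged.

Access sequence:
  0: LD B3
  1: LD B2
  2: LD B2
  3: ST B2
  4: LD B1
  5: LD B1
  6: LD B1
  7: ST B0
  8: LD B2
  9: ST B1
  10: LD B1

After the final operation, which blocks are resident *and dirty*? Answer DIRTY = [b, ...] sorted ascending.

DIRTY = [1]

0: R B3 → L1 miss [-]
1: R B2 → L0 miss [-]
2: R B2 → L0 hit [-]
3: W B2 → L0 hit [D]
4: R B1 → L1 miss [-]
5: R B1 → L1 hit [-]
6: R B1 → L1 hit [-]
7: W B0 → L0 miss wb→B2 [D]
8: R B2 → L0 miss wb→B0 [-]
9: W B1 → L1 hit [D]
10: R B1 → L1 hit [D]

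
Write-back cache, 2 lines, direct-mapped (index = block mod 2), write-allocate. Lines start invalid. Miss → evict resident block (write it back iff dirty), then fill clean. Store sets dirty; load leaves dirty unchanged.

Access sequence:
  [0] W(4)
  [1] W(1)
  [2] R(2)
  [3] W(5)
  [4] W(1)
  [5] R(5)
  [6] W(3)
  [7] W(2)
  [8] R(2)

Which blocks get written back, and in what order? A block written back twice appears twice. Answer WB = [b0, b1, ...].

0: W B4 → L0 miss [D]
1: W B1 → L1 miss [D]
2: R B2 → L0 miss wb→B4 [-]
3: W B5 → L1 miss wb→B1 [D]
4: W B1 → L1 miss wb→B5 [D]
5: R B5 → L1 miss wb→B1 [-]
6: W B3 → L1 miss [D]
7: W B2 → L0 hit [D]
8: R B2 → L0 hit [D]

WB = [4, 1, 5, 1]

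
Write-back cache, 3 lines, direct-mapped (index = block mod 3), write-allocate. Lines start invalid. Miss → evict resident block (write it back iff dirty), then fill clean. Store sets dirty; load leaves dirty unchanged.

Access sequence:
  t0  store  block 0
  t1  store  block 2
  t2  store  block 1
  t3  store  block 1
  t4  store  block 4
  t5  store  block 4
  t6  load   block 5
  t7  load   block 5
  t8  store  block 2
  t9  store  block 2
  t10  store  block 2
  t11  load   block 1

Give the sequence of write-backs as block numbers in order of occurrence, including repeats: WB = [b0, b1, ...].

0: W B0 → L0 miss [D]
1: W B2 → L2 miss [D]
2: W B1 → L1 miss [D]
3: W B1 → L1 hit [D]
4: W B4 → L1 miss wb→B1 [D]
5: W B4 → L1 hit [D]
6: R B5 → L2 miss wb→B2 [-]
7: R B5 → L2 hit [-]
8: W B2 → L2 miss [D]
9: W B2 → L2 hit [D]
10: W B2 → L2 hit [D]
11: R B1 → L1 miss wb→B4 [-]

WB = [1, 2, 4]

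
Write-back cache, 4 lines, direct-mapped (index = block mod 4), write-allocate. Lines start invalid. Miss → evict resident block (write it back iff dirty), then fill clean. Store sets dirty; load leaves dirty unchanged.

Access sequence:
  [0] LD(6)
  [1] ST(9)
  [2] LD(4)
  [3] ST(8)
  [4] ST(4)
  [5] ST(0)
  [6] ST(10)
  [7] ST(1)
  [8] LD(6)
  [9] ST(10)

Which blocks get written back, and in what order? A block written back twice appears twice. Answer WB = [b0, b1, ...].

  0 | R B6 → L2 miss [-]
  1 | W B9 → L1 miss [D]
  2 | R B4 → L0 miss [-]
  3 | W B8 → L0 miss [D]
  4 | W B4 → L0 miss wb→B8 [D]
  5 | W B0 → L0 miss wb→B4 [D]
  6 | W B10 → L2 miss [D]
  7 | W B1 → L1 miss wb→B9 [D]
  8 | R B6 → L2 miss wb→B10 [-]
  9 | W B10 → L2 miss [D]

WB = [8, 4, 9, 10]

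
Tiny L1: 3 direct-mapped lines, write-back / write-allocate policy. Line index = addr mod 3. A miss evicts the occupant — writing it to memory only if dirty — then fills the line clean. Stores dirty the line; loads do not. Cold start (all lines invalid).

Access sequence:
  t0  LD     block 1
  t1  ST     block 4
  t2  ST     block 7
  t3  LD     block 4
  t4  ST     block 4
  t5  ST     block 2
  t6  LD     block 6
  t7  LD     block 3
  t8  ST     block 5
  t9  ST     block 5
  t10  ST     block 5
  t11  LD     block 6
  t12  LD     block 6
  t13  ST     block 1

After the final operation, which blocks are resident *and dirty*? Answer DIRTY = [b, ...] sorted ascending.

  0 | R B1 → L1 miss [-]
  1 | W B4 → L1 miss [D]
  2 | W B7 → L1 miss wb→B4 [D]
  3 | R B4 → L1 miss wb→B7 [-]
  4 | W B4 → L1 hit [D]
  5 | W B2 → L2 miss [D]
  6 | R B6 → L0 miss [-]
  7 | R B3 → L0 miss [-]
  8 | W B5 → L2 miss wb→B2 [D]
  9 | W B5 → L2 hit [D]
  10 | W B5 → L2 hit [D]
  11 | R B6 → L0 miss [-]
  12 | R B6 → L0 hit [-]
  13 | W B1 → L1 miss wb→B4 [D]

DIRTY = [1, 5]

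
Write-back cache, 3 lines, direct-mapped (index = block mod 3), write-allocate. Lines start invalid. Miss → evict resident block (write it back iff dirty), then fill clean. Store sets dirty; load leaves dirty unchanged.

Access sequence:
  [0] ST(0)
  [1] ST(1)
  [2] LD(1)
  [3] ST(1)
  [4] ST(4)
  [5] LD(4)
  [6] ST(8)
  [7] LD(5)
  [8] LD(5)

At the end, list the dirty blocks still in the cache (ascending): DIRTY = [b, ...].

DIRTY = [0, 4]

  0 | W B0 → L0 miss [D]
  1 | W B1 → L1 miss [D]
  2 | R B1 → L1 hit [D]
  3 | W B1 → L1 hit [D]
  4 | W B4 → L1 miss wb→B1 [D]
  5 | R B4 → L1 hit [D]
  6 | W B8 → L2 miss [D]
  7 | R B5 → L2 miss wb→B8 [-]
  8 | R B5 → L2 hit [-]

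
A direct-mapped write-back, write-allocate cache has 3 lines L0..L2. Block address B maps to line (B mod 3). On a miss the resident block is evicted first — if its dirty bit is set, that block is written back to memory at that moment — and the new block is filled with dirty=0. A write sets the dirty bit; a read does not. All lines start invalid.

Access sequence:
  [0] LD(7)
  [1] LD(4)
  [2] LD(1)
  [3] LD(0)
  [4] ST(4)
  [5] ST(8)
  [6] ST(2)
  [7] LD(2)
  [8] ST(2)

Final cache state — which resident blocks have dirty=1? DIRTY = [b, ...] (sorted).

DIRTY = [2, 4]

0: R B7 → L1 miss [-]
1: R B4 → L1 miss [-]
2: R B1 → L1 miss [-]
3: R B0 → L0 miss [-]
4: W B4 → L1 miss [D]
5: W B8 → L2 miss [D]
6: W B2 → L2 miss wb→B8 [D]
7: R B2 → L2 hit [D]
8: W B2 → L2 hit [D]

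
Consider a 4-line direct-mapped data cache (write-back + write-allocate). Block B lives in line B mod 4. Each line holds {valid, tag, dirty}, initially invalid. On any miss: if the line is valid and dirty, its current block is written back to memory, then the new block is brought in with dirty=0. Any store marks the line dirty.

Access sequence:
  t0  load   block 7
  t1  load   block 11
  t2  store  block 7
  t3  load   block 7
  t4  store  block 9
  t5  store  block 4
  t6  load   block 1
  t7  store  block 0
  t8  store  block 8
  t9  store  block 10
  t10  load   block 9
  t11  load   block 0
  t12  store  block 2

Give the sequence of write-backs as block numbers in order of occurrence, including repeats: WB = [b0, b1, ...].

0: R B7 → L3 miss [-]
1: R B11 → L3 miss [-]
2: W B7 → L3 miss [D]
3: R B7 → L3 hit [D]
4: W B9 → L1 miss [D]
5: W B4 → L0 miss [D]
6: R B1 → L1 miss wb→B9 [-]
7: W B0 → L0 miss wb→B4 [D]
8: W B8 → L0 miss wb→B0 [D]
9: W B10 → L2 miss [D]
10: R B9 → L1 miss [-]
11: R B0 → L0 miss wb→B8 [-]
12: W B2 → L2 miss wb→B10 [D]

WB = [9, 4, 0, 8, 10]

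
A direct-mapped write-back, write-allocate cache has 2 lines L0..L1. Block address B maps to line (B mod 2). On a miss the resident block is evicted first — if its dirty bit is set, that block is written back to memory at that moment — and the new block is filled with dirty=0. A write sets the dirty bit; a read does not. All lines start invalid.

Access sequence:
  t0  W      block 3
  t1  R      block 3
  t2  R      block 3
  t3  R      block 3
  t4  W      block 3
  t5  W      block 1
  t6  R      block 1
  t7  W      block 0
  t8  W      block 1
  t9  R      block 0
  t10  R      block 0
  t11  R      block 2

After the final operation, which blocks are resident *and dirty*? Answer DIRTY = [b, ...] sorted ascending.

0: W B3 -> L1 miss  d=D]
1: R B3 -> L1 hit  d=D]
2: R B3 -> L1 hit  d=D]
3: R B3 -> L1 hit  d=D]
4: W B3 -> L1 hit  d=D]
5: W B1 -> L1 miss wb->B3  d=D]
6: R B1 -> L1 hit  d=D]
7: W B0 -> L0 miss  d=D]
8: W B1 -> L1 hit  d=D]
9: R B0 -> L0 hit  d=D]
10: R B0 -> L0 hit  d=D]
11: R B2 -> L0 miss wb->B0  d=-]

DIRTY = [1]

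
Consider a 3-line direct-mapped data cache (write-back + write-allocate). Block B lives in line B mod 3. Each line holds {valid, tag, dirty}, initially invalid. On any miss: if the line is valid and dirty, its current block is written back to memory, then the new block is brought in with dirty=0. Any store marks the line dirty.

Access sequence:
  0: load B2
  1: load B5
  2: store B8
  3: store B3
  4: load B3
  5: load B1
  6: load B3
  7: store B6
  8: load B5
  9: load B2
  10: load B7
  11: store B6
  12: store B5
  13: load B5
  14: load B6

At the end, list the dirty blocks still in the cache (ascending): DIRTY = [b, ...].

0: R B2 → L2 miss [-]
1: R B5 → L2 miss [-]
2: W B8 → L2 miss [D]
3: W B3 → L0 miss [D]
4: R B3 → L0 hit [D]
5: R B1 → L1 miss [-]
6: R B3 → L0 hit [D]
7: W B6 → L0 miss wb→B3 [D]
8: R B5 → L2 miss wb→B8 [-]
9: R B2 → L2 miss [-]
10: R B7 → L1 miss [-]
11: W B6 → L0 hit [D]
12: W B5 → L2 miss [D]
13: R B5 → L2 hit [D]
14: R B6 → L0 hit [D]

DIRTY = [5, 6]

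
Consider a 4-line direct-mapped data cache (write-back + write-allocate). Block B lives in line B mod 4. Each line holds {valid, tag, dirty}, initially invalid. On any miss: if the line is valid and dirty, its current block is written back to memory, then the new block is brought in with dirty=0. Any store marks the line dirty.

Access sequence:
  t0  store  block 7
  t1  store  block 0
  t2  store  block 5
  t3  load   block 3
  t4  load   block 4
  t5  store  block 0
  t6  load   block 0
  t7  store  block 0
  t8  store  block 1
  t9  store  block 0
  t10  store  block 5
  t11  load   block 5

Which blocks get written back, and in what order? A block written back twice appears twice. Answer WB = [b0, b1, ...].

WB = [7, 0, 5, 1]

0: W B7 → L3 miss [D]
1: W B0 → L0 miss [D]
2: W B5 → L1 miss [D]
3: R B3 → L3 miss wb→B7 [-]
4: R B4 → L0 miss wb→B0 [-]
5: W B0 → L0 miss [D]
6: R B0 → L0 hit [D]
7: W B0 → L0 hit [D]
8: W B1 → L1 miss wb→B5 [D]
9: W B0 → L0 hit [D]
10: W B5 → L1 miss wb→B1 [D]
11: R B5 → L1 hit [D]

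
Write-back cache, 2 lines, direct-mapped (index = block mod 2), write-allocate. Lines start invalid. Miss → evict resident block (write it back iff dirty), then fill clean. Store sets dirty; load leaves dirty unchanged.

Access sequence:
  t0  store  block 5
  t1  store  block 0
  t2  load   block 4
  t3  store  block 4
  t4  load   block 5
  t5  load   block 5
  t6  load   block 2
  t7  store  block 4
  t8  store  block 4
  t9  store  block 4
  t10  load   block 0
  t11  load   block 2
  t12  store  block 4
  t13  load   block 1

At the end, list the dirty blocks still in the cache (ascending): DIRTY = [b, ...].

DIRTY = [4]

  0 | W B5 → L1 miss [D]
  1 | W B0 → L0 miss [D]
  2 | R B4 → L0 miss wb→B0 [-]
  3 | W B4 → L0 hit [D]
  4 | R B5 → L1 hit [D]
  5 | R B5 → L1 hit [D]
  6 | R B2 → L0 miss wb→B4 [-]
  7 | W B4 → L0 miss [D]
  8 | W B4 → L0 hit [D]
  9 | W B4 → L0 hit [D]
  10 | R B0 → L0 miss wb→B4 [-]
  11 | R B2 → L0 miss [-]
  12 | W B4 → L0 miss [D]
  13 | R B1 → L1 miss wb→B5 [-]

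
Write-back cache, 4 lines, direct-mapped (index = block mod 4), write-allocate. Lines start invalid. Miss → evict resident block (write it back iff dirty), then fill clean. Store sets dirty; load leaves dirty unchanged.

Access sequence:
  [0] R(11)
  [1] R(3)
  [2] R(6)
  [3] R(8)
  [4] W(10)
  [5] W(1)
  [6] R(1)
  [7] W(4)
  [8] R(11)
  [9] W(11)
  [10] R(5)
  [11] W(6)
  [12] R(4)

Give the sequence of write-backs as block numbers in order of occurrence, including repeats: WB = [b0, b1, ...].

0: R B11 -> L3 miss  d=-]
1: R B3 -> L3 miss  d=-]
2: R B6 -> L2 miss  d=-]
3: R B8 -> L0 miss  d=-]
4: W B10 -> L2 miss  d=D]
5: W B1 -> L1 miss  d=D]
6: R B1 -> L1 hit  d=D]
7: W B4 -> L0 miss  d=D]
8: R B11 -> L3 miss  d=-]
9: W B11 -> L3 hit  d=D]
10: R B5 -> L1 miss wb->B1  d=-]
11: W B6 -> L2 miss wb->B10  d=D]
12: R B4 -> L0 hit  d=D]

WB = [1, 10]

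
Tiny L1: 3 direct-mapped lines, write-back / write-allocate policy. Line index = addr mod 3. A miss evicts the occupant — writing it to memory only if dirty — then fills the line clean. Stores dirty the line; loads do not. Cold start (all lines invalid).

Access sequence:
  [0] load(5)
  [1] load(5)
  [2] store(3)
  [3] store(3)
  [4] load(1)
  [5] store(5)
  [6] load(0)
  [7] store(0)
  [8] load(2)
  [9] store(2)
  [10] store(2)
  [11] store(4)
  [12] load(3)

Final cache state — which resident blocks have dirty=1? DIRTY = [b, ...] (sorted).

DIRTY = [2, 4]

  0 | R B5 → L2 miss [-]
  1 | R B5 → L2 hit [-]
  2 | W B3 → L0 miss [D]
  3 | W B3 → L0 hit [D]
  4 | R B1 → L1 miss [-]
  5 | W B5 → L2 hit [D]
  6 | R B0 → L0 miss wb→B3 [-]
  7 | W B0 → L0 hit [D]
  8 | R B2 → L2 miss wb→B5 [-]
  9 | W B2 → L2 hit [D]
  10 | W B2 → L2 hit [D]
  11 | W B4 → L1 miss [D]
  12 | R B3 → L0 miss wb→B0 [-]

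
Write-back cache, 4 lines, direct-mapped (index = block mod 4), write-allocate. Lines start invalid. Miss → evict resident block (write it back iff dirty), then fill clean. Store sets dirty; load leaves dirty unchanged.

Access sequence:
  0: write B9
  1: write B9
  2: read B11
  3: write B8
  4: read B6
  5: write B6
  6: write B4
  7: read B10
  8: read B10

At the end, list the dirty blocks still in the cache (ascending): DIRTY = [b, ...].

DIRTY = [4, 9]

0: W B9 -> L1 miss  d=D]
1: W B9 -> L1 hit  d=D]
2: R B11 -> L3 miss  d=-]
3: W B8 -> L0 miss  d=D]
4: R B6 -> L2 miss  d=-]
5: W B6 -> L2 hit  d=D]
6: W B4 -> L0 miss wb->B8  d=D]
7: R B10 -> L2 miss wb->B6  d=-]
8: R B10 -> L2 hit  d=-]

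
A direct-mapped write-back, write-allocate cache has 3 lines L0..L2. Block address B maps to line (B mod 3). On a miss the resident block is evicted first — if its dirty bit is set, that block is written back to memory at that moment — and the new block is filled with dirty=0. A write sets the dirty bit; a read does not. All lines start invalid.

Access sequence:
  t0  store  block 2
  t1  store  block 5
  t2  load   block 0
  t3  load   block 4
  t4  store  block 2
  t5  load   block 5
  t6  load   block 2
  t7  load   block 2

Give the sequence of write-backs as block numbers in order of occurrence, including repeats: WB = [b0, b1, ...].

WB = [2, 5, 2]

0: W B2 → L2 miss [D]
1: W B5 → L2 miss wb→B2 [D]
2: R B0 → L0 miss [-]
3: R B4 → L1 miss [-]
4: W B2 → L2 miss wb→B5 [D]
5: R B5 → L2 miss wb→B2 [-]
6: R B2 → L2 miss [-]
7: R B2 → L2 hit [-]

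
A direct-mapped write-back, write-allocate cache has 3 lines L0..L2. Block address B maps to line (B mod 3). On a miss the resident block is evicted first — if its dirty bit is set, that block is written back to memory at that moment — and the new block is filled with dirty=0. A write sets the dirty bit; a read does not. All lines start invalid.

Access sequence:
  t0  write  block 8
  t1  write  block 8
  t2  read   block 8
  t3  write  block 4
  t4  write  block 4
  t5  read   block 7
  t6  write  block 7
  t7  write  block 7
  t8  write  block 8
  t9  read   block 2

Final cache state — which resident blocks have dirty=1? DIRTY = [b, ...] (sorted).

DIRTY = [7]

  0 | W B8 → L2 miss [D]
  1 | W B8 → L2 hit [D]
  2 | R B8 → L2 hit [D]
  3 | W B4 → L1 miss [D]
  4 | W B4 → L1 hit [D]
  5 | R B7 → L1 miss wb→B4 [-]
  6 | W B7 → L1 hit [D]
  7 | W B7 → L1 hit [D]
  8 | W B8 → L2 hit [D]
  9 | R B2 → L2 miss wb→B8 [-]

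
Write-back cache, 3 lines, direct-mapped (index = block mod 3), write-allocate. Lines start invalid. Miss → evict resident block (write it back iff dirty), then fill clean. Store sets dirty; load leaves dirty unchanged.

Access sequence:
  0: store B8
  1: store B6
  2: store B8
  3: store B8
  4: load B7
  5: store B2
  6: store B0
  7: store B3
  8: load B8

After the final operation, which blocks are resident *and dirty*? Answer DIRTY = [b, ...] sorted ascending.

DIRTY = [3]

0: W B8 -> L2 miss  d=D]
1: W B6 -> L0 miss  d=D]
2: W B8 -> L2 hit  d=D]
3: W B8 -> L2 hit  d=D]
4: R B7 -> L1 miss  d=-]
5: W B2 -> L2 miss wb->B8  d=D]
6: W B0 -> L0 miss wb->B6  d=D]
7: W B3 -> L0 miss wb->B0  d=D]
8: R B8 -> L2 miss wb->B2  d=-]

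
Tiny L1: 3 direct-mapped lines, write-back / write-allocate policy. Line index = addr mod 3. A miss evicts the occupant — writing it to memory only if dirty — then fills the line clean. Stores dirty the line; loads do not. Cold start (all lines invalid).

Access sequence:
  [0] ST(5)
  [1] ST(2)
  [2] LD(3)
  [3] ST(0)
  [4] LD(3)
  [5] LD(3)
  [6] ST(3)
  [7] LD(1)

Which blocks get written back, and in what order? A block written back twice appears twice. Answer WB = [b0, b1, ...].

WB = [5, 0]

0: W B5 → L2 miss [D]
1: W B2 → L2 miss wb→B5 [D]
2: R B3 → L0 miss [-]
3: W B0 → L0 miss [D]
4: R B3 → L0 miss wb→B0 [-]
5: R B3 → L0 hit [-]
6: W B3 → L0 hit [D]
7: R B1 → L1 miss [-]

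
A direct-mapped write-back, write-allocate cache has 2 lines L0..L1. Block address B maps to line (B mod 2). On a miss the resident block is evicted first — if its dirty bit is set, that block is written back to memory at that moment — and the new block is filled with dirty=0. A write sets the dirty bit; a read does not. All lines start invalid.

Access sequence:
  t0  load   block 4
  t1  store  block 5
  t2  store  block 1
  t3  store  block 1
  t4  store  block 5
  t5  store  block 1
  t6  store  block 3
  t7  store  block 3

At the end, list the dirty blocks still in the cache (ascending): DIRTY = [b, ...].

DIRTY = [3]

0: R B4 -> L0 miss  d=-]
1: W B5 -> L1 miss  d=D]
2: W B1 -> L1 miss wb->B5  d=D]
3: W B1 -> L1 hit  d=D]
4: W B5 -> L1 miss wb->B1  d=D]
5: W B1 -> L1 miss wb->B5  d=D]
6: W B3 -> L1 miss wb->B1  d=D]
7: W B3 -> L1 hit  d=D]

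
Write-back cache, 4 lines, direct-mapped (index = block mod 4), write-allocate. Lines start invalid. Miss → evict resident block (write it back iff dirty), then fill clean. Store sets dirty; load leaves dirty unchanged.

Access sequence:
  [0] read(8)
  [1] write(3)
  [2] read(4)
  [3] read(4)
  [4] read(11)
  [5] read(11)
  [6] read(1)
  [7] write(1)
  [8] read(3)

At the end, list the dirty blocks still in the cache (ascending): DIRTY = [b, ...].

  0 | R B8 → L0 miss [-]
  1 | W B3 → L3 miss [D]
  2 | R B4 → L0 miss [-]
  3 | R B4 → L0 hit [-]
  4 | R B11 → L3 miss wb→B3 [-]
  5 | R B11 → L3 hit [-]
  6 | R B1 → L1 miss [-]
  7 | W B1 → L1 hit [D]
  8 | R B3 → L3 miss [-]

DIRTY = [1]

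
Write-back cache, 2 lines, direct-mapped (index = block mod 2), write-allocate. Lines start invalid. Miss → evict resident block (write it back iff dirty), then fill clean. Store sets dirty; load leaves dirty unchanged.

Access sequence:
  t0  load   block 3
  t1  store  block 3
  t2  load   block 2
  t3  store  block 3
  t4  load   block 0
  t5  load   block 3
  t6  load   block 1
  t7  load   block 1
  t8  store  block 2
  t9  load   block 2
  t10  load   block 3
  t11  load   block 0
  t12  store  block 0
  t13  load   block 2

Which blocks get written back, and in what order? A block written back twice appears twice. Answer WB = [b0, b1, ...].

0: R B3 → L1 miss [-]
1: W B3 → L1 hit [D]
2: R B2 → L0 miss [-]
3: W B3 → L1 hit [D]
4: R B0 → L0 miss [-]
5: R B3 → L1 hit [D]
6: R B1 → L1 miss wb→B3 [-]
7: R B1 → L1 hit [-]
8: W B2 → L0 miss [D]
9: R B2 → L0 hit [D]
10: R B3 → L1 miss [-]
11: R B0 → L0 miss wb→B2 [-]
12: W B0 → L0 hit [D]
13: R B2 → L0 miss wb→B0 [-]

WB = [3, 2, 0]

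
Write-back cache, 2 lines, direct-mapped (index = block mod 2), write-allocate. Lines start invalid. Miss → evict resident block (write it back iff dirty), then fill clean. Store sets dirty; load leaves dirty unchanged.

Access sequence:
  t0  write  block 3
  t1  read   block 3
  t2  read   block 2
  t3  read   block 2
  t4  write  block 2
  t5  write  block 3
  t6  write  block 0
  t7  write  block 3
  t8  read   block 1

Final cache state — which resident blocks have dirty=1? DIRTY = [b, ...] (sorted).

0: W B3 -> L1 miss  d=D]
1: R B3 -> L1 hit  d=D]
2: R B2 -> L0 miss  d=-]
3: R B2 -> L0 hit  d=-]
4: W B2 -> L0 hit  d=D]
5: W B3 -> L1 hit  d=D]
6: W B0 -> L0 miss wb->B2  d=D]
7: W B3 -> L1 hit  d=D]
8: R B1 -> L1 miss wb->B3  d=-]

DIRTY = [0]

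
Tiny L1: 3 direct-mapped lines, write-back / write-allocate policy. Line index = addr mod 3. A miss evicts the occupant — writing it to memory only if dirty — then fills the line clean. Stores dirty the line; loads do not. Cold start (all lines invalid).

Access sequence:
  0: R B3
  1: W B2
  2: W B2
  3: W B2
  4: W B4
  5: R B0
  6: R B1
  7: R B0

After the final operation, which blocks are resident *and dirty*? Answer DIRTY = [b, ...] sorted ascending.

0: R B3 → L0 miss [-]
1: W B2 → L2 miss [D]
2: W B2 → L2 hit [D]
3: W B2 → L2 hit [D]
4: W B4 → L1 miss [D]
5: R B0 → L0 miss [-]
6: R B1 → L1 miss wb→B4 [-]
7: R B0 → L0 hit [-]

DIRTY = [2]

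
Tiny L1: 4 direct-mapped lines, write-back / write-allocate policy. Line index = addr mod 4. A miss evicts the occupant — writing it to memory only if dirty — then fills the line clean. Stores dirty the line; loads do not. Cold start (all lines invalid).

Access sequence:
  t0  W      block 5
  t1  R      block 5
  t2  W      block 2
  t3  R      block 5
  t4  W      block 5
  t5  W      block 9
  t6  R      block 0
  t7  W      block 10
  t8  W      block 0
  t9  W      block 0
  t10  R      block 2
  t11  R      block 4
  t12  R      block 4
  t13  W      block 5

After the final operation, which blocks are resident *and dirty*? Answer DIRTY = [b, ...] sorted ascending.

DIRTY = [5]

0: W B5 -> L1 miss  d=D]
1: R B5 -> L1 hit  d=D]
2: W B2 -> L2 miss  d=D]
3: R B5 -> L1 hit  d=D]
4: W B5 -> L1 hit  d=D]
5: W B9 -> L1 miss wb->B5  d=D]
6: R B0 -> L0 miss  d=-]
7: W B10 -> L2 miss wb->B2  d=D]
8: W B0 -> L0 hit  d=D]
9: W B0 -> L0 hit  d=D]
10: R B2 -> L2 miss wb->B10  d=-]
11: R B4 -> L0 miss wb->B0  d=-]
12: R B4 -> L0 hit  d=-]
13: W B5 -> L1 miss wb->B9  d=D]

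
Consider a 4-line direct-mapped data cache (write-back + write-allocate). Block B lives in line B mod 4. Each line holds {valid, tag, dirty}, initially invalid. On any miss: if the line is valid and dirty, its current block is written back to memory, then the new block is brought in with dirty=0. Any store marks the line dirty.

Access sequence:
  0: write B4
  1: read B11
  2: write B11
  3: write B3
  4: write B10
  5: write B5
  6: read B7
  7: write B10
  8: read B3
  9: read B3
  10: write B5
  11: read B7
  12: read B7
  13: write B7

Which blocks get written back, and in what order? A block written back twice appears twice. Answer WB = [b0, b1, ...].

WB = [11, 3]

0: W B4 -> L0 miss  d=D]
1: R B11 -> L3 miss  d=-]
2: W B11 -> L3 hit  d=D]
3: W B3 -> L3 miss wb->B11  d=D]
4: W B10 -> L2 miss  d=D]
5: W B5 -> L1 miss  d=D]
6: R B7 -> L3 miss wb->B3  d=-]
7: W B10 -> L2 hit  d=D]
8: R B3 -> L3 miss  d=-]
9: R B3 -> L3 hit  d=-]
10: W B5 -> L1 hit  d=D]
11: R B7 -> L3 miss  d=-]
12: R B7 -> L3 hit  d=-]
13: W B7 -> L3 hit  d=D]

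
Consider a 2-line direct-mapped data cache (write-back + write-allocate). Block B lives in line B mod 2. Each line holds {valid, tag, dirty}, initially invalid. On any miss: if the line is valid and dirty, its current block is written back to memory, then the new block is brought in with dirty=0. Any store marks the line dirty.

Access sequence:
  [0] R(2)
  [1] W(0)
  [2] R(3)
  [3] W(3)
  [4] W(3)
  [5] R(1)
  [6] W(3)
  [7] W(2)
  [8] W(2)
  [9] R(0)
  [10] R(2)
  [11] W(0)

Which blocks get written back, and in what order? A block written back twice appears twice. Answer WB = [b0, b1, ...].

WB = [3, 0, 2]

0: R B2 → L0 miss [-]
1: W B0 → L0 miss [D]
2: R B3 → L1 miss [-]
3: W B3 → L1 hit [D]
4: W B3 → L1 hit [D]
5: R B1 → L1 miss wb→B3 [-]
6: W B3 → L1 miss [D]
7: W B2 → L0 miss wb→B0 [D]
8: W B2 → L0 hit [D]
9: R B0 → L0 miss wb→B2 [-]
10: R B2 → L0 miss [-]
11: W B0 → L0 miss [D]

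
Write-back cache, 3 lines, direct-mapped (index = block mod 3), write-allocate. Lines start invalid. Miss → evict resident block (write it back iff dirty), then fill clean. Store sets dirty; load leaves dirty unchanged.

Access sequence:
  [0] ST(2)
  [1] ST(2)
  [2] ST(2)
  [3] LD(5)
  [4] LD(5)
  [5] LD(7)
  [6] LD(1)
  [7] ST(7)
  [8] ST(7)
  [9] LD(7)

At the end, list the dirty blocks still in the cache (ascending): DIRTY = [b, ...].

0: W B2 -> L2 miss  d=D]
1: W B2 -> L2 hit  d=D]
2: W B2 -> L2 hit  d=D]
3: R B5 -> L2 miss wb->B2  d=-]
4: R B5 -> L2 hit  d=-]
5: R B7 -> L1 miss  d=-]
6: R B1 -> L1 miss  d=-]
7: W B7 -> L1 miss  d=D]
8: W B7 -> L1 hit  d=D]
9: R B7 -> L1 hit  d=D]

DIRTY = [7]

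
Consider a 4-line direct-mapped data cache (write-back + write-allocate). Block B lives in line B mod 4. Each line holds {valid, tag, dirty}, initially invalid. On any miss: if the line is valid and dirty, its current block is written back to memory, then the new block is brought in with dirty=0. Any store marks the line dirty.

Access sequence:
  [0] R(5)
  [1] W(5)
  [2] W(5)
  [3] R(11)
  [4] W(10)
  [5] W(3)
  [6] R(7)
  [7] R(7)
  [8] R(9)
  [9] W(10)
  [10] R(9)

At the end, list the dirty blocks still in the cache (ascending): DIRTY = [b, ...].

  0 | R B5 → L1 miss [-]
  1 | W B5 → L1 hit [D]
  2 | W B5 → L1 hit [D]
  3 | R B11 → L3 miss [-]
  4 | W B10 → L2 miss [D]
  5 | W B3 → L3 miss [D]
  6 | R B7 → L3 miss wb→B3 [-]
  7 | R B7 → L3 hit [-]
  8 | R B9 → L1 miss wb→B5 [-]
  9 | W B10 → L2 hit [D]
  10 | R B9 → L1 hit [-]

DIRTY = [10]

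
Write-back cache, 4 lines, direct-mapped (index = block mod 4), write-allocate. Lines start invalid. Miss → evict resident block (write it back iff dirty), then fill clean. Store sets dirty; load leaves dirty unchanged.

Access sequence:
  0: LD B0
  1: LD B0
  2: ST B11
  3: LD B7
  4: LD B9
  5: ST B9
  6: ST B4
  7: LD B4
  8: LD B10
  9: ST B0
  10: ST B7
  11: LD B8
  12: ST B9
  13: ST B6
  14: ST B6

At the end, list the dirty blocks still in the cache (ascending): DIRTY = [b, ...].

DIRTY = [6, 7, 9]

  0 | R B0 → L0 miss [-]
  1 | R B0 → L0 hit [-]
  2 | W B11 → L3 miss [D]
  3 | R B7 → L3 miss wb→B11 [-]
  4 | R B9 → L1 miss [-]
  5 | W B9 → L1 hit [D]
  6 | W B4 → L0 miss [D]
  7 | R B4 → L0 hit [D]
  8 | R B10 → L2 miss [-]
  9 | W B0 → L0 miss wb→B4 [D]
  10 | W B7 → L3 hit [D]
  11 | R B8 → L0 miss wb→B0 [-]
  12 | W B9 → L1 hit [D]
  13 | W B6 → L2 miss [D]
  14 | W B6 → L2 hit [D]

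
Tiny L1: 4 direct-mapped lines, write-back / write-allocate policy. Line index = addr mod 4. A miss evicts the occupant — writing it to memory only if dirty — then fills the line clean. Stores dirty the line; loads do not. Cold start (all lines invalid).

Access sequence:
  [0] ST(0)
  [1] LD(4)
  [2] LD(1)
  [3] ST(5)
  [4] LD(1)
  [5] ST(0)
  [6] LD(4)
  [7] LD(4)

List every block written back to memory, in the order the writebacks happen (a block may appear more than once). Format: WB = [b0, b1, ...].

WB = [0, 5, 0]

0: W B0 -> L0 miss  d=D]
1: R B4 -> L0 miss wb->B0  d=-]
2: R B1 -> L1 miss  d=-]
3: W B5 -> L1 miss  d=D]
4: R B1 -> L1 miss wb->B5  d=-]
5: W B0 -> L0 miss  d=D]
6: R B4 -> L0 miss wb->B0  d=-]
7: R B4 -> L0 hit  d=-]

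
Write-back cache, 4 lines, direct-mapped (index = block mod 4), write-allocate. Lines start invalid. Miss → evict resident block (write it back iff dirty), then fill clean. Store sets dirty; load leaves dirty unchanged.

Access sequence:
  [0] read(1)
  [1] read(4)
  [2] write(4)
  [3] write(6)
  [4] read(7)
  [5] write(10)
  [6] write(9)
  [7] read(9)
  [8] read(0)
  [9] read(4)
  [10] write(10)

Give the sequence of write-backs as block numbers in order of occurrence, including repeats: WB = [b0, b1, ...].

WB = [6, 4]

0: R B1 -> L1 miss  d=-]
1: R B4 -> L0 miss  d=-]
2: W B4 -> L0 hit  d=D]
3: W B6 -> L2 miss  d=D]
4: R B7 -> L3 miss  d=-]
5: W B10 -> L2 miss wb->B6  d=D]
6: W B9 -> L1 miss  d=D]
7: R B9 -> L1 hit  d=D]
8: R B0 -> L0 miss wb->B4  d=-]
9: R B4 -> L0 miss  d=-]
10: W B10 -> L2 hit  d=D]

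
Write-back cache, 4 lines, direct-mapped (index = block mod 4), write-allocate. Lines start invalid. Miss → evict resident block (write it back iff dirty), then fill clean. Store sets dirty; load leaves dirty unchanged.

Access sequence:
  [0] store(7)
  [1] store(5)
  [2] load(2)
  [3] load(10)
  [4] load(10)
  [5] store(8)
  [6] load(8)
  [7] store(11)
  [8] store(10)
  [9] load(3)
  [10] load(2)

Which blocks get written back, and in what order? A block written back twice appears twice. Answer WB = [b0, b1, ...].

  0 | W B7 → L3 miss [D]
  1 | W B5 → L1 miss [D]
  2 | R B2 → L2 miss [-]
  3 | R B10 → L2 miss [-]
  4 | R B10 → L2 hit [-]
  5 | W B8 → L0 miss [D]
  6 | R B8 → L0 hit [D]
  7 | W B11 → L3 miss wb→B7 [D]
  8 | W B10 → L2 hit [D]
  9 | R B3 → L3 miss wb→B11 [-]
  10 | R B2 → L2 miss wb→B10 [-]

WB = [7, 11, 10]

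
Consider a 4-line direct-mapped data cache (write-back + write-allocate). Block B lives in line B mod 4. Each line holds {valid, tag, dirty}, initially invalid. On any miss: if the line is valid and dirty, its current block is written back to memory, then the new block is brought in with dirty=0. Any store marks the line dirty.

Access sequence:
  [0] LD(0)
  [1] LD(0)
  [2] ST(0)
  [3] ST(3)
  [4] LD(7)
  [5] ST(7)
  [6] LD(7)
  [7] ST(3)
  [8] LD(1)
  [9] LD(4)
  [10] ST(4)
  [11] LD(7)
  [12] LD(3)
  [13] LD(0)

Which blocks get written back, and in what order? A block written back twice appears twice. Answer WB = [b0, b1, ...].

WB = [3, 7, 0, 3, 4]

0: R B0 -> L0 miss  d=-]
1: R B0 -> L0 hit  d=-]
2: W B0 -> L0 hit  d=D]
3: W B3 -> L3 miss  d=D]
4: R B7 -> L3 miss wb->B3  d=-]
5: W B7 -> L3 hit  d=D]
6: R B7 -> L3 hit  d=D]
7: W B3 -> L3 miss wb->B7  d=D]
8: R B1 -> L1 miss  d=-]
9: R B4 -> L0 miss wb->B0  d=-]
10: W B4 -> L0 hit  d=D]
11: R B7 -> L3 miss wb->B3  d=-]
12: R B3 -> L3 miss  d=-]
13: R B0 -> L0 miss wb->B4  d=-]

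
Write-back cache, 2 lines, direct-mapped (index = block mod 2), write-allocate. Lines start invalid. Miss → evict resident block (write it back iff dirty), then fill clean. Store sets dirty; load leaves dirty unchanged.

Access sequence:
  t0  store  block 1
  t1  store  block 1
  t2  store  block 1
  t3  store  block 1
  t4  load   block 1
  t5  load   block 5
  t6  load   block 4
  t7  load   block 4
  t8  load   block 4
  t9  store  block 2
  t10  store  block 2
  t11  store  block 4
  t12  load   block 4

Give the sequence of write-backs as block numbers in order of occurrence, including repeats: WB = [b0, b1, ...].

WB = [1, 2]

0: W B1 → L1 miss [D]
1: W B1 → L1 hit [D]
2: W B1 → L1 hit [D]
3: W B1 → L1 hit [D]
4: R B1 → L1 hit [D]
5: R B5 → L1 miss wb→B1 [-]
6: R B4 → L0 miss [-]
7: R B4 → L0 hit [-]
8: R B4 → L0 hit [-]
9: W B2 → L0 miss [D]
10: W B2 → L0 hit [D]
11: W B4 → L0 miss wb→B2 [D]
12: R B4 → L0 hit [D]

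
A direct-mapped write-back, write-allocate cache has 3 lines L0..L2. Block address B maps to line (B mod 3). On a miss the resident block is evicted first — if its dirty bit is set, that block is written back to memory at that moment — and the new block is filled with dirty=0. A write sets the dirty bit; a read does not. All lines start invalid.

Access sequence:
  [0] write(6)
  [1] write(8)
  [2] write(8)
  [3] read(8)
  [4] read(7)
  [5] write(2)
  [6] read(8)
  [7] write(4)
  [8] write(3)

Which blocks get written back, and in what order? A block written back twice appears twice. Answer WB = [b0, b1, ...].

WB = [8, 2, 6]

  0 | W B6 → L0 miss [D]
  1 | W B8 → L2 miss [D]
  2 | W B8 → L2 hit [D]
  3 | R B8 → L2 hit [D]
  4 | R B7 → L1 miss [-]
  5 | W B2 → L2 miss wb→B8 [D]
  6 | R B8 → L2 miss wb→B2 [-]
  7 | W B4 → L1 miss [D]
  8 | W B3 → L0 miss wb→B6 [D]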